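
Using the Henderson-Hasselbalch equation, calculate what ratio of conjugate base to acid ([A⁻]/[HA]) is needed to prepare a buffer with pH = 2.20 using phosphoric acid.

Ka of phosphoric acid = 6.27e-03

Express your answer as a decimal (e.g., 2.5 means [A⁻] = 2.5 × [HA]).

pKa = -log(6.27e-03) = 2.2027. pH = pKa + log([A⁻]/[HA]), so log([A⁻]/[HA]) = pH − pKa = 2.20 − 2.2027 = -0.0027. [A⁻]/[HA] = 10^(-0.0027) = 0.994

[A⁻]/[HA] = 0.994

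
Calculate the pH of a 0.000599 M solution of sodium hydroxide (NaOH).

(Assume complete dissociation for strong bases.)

[OH⁻] = 0.000599 M for strong base. pOH = -log[OH⁻] = 3.22, pH = 14 - pOH

pH = 10.78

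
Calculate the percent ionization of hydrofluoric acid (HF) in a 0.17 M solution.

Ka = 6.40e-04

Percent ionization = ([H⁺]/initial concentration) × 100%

Using Ka equilibrium: x² + Ka×x - Ka×C = 0. Solving: [H⁺] = 1.0116e-02. Percent = (1.0116e-02/0.17) × 100

Percent ionization = 5.95%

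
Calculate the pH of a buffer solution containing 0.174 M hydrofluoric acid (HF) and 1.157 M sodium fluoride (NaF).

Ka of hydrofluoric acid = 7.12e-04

pKa = -log(7.12e-04) = 3.15. pH = pKa + log([A⁻]/[HA]) = 3.15 + log(1.157/0.174)

pH = 3.97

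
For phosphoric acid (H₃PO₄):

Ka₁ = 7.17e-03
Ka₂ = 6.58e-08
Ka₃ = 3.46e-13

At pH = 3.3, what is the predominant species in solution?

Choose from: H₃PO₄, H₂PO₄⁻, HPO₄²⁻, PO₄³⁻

pKa₁ = 2.14, pKa₂ = 7.18, pKa₃ = 12.46. For a polyprotic acid the predominant species crosses at each pKa: below pKa_n the protonated form dominates, above it the deprotonated form does. At pH = 3.3, the predominant species is H₂PO₄⁻.

H₂PO₄⁻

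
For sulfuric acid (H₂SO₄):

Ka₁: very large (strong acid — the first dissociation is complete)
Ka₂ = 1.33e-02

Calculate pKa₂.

pKa₂ = -log(Ka₂) = -log(1.33e-02) = 1.88.

pK_{a2} = 1.88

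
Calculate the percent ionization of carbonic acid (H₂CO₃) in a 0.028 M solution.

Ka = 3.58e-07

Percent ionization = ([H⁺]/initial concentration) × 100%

Using Ka equilibrium: x² + Ka×x - Ka×C = 0. Solving: [H⁺] = 9.9941e-05. Percent = (9.9941e-05/0.028) × 100

Percent ionization = 0.357%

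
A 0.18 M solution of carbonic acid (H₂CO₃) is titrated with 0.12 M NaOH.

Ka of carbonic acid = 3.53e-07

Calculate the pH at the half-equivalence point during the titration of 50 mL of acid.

At half-equivalence [HA] = [A⁻], so Henderson-Hasselbalch gives pH = pKa = -log(3.53e-07) = 6.45.

pH = pKa = 6.45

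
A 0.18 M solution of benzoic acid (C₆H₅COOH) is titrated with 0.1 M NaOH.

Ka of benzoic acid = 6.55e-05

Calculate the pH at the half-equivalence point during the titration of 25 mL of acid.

At half-equivalence [HA] = [A⁻], so Henderson-Hasselbalch gives pH = pKa = -log(6.55e-05) = 4.18.

pH = pKa = 4.18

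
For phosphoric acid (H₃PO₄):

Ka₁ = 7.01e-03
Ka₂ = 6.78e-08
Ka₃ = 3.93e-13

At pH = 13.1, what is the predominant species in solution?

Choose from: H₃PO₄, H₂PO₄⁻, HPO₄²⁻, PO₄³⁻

pKa₁ = 2.15, pKa₂ = 7.17, pKa₃ = 12.41. For a polyprotic acid the predominant species crosses at each pKa: below pKa_n the protonated form dominates, above it the deprotonated form does. At pH = 13.1, the predominant species is PO₄³⁻.

PO₄³⁻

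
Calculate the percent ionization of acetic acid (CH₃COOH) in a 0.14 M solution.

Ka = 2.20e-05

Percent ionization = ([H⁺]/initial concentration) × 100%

Using Ka equilibrium: x² + Ka×x - Ka×C = 0. Solving: [H⁺] = 1.7440e-03. Percent = (1.7440e-03/0.14) × 100

Percent ionization = 1.25%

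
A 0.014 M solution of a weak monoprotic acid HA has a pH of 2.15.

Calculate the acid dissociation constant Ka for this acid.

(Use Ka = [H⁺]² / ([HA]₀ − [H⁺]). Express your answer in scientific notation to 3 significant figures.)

[H⁺] = 10^(−pH) = 10^(−2.15) = 7.079e-03 M. For HA ⇌ H⁺ + A⁻, Ka = [H⁺][A⁻]/[HA] = [H⁺]² / ([HA]₀ − [H⁺]) = (7.079e-03)² / (0.014 − 7.079e-03) = 7.24e-03.

K_a = 7.24e-03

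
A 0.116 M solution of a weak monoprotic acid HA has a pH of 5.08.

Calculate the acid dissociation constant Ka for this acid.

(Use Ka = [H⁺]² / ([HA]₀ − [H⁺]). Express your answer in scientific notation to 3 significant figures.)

[H⁺] = 10^(−pH) = 10^(−5.08) = 8.318e-06 M. For HA ⇌ H⁺ + A⁻, Ka = [H⁺][A⁻]/[HA] = [H⁺]² / ([HA]₀ − [H⁺]) = (8.318e-06)² / (0.116 − 8.318e-06) = 5.96e-10.

K_a = 5.96e-10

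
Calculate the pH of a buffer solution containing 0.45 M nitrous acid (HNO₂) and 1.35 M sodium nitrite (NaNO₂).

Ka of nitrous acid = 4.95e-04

pKa = -log(4.95e-04) = 3.31. pH = pKa + log([A⁻]/[HA]) = 3.31 + log(1.35/0.45)

pH = 3.78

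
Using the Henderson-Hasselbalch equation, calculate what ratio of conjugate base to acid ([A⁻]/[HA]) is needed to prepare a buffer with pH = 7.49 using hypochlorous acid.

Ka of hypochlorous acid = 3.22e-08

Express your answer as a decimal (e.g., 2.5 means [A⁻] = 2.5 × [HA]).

pKa = -log(3.22e-08) = 7.4921. pH = pKa + log([A⁻]/[HA]), so log([A⁻]/[HA]) = pH − pKa = 7.49 − 7.4921 = -0.0021. [A⁻]/[HA] = 10^(-0.0021) = 0.995

[A⁻]/[HA] = 0.995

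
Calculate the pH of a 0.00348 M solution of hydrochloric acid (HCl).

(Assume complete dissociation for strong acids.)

[H⁺] = 0.00348 M for strong acid. pH = -log[H⁺] = -log(0.00348)

pH = 2.46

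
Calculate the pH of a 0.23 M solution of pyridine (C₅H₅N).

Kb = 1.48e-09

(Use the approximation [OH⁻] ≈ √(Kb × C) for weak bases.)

[OH⁻] = √(Kb × C) = √(1.48e-09 × 0.23) = 1.8450e-05. pOH = 4.73, pH = 14 - pOH

pH = 9.27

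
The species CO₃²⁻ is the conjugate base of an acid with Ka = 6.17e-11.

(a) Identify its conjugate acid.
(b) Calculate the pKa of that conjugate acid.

(a) The conjugate acid is formed by adding one H⁺ to CO₃²⁻, giving HCO₃⁻. (b) pKa = -log(Ka) = -log(6.17e-11) = 10.21.

Conjugate acid: HCO₃⁻; pK_a = 10.21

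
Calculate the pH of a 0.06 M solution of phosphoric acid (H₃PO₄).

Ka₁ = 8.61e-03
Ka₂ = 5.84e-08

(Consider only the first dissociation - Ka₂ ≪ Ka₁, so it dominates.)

First dissociation dominates. From Ka₁ = [H⁺][HA⁻]/[H₂A], x² + Ka₁·x − Ka₁·C = 0 with C = 0.06 M and Ka₁ = 8.61e-03. Solving: [H⁺] = (−Ka₁ + √(Ka₁² + 4·Ka₁·C)) / 2 = 1.8828e-02 M. pH = -log(1.8828e-02) = 1.73.

pH = 1.73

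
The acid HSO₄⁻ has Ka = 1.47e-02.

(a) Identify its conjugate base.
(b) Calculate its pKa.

(a) The conjugate base is formed by removing one H⁺ from HSO₄⁻, giving SO₄²⁻. (b) pKa = -log(Ka) = -log(1.47e-02) = 1.83.

Conjugate base: SO₄²⁻; pK_a = 1.83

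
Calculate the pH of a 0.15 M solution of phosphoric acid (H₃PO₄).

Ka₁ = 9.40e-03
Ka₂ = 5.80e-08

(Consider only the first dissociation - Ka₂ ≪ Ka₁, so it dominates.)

First dissociation dominates. From Ka₁ = [H⁺][HA⁻]/[H₂A], x² + Ka₁·x − Ka₁·C = 0 with C = 0.15 M and Ka₁ = 9.40e-03. Solving: [H⁺] = (−Ka₁ + √(Ka₁² + 4·Ka₁·C)) / 2 = 3.3143e-02 M. pH = -log(3.3143e-02) = 1.48.

pH = 1.48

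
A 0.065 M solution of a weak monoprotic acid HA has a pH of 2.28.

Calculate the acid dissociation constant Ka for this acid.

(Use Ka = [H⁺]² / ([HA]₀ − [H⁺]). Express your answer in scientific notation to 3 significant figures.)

[H⁺] = 10^(−pH) = 10^(−2.28) = 5.248e-03 M. For HA ⇌ H⁺ + A⁻, Ka = [H⁺][A⁻]/[HA] = [H⁺]² / ([HA]₀ − [H⁺]) = (5.248e-03)² / (0.065 − 5.248e-03) = 4.61e-04.

K_a = 4.61e-04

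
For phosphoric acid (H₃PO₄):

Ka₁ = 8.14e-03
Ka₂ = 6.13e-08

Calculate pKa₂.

pKa₂ = -log(Ka₂) = -log(6.13e-08) = 7.21.

pK_{a2} = 7.21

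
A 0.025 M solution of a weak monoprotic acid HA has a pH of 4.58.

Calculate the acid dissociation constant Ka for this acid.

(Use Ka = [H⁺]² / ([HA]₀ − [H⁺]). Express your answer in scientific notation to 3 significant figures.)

[H⁺] = 10^(−pH) = 10^(−4.58) = 2.630e-05 M. For HA ⇌ H⁺ + A⁻, Ka = [H⁺][A⁻]/[HA] = [H⁺]² / ([HA]₀ − [H⁺]) = (2.630e-05)² / (0.025 − 2.630e-05) = 2.77e-08.

K_a = 2.77e-08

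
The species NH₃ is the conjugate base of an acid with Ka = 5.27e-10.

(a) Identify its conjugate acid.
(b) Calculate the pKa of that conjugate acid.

(a) The conjugate acid is formed by adding one H⁺ to NH₃, giving NH₄⁺. (b) pKa = -log(Ka) = -log(5.27e-10) = 9.28.

Conjugate acid: NH₄⁺; pK_a = 9.28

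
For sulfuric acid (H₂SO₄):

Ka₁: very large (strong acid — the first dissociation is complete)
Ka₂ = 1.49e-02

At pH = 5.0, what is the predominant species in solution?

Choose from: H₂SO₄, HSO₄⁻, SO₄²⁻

The first dissociation is complete, so H₂SO₄ itself is never the predominant species in water; pKa₂ = -log(1.49e-02) = 1.83. For a polyprotic acid the predominant species crosses at each pKa: below pKa_n the protonated form dominates, above it the deprotonated form does. At pH = 5.0, the predominant species is SO₄²⁻.

SO₄²⁻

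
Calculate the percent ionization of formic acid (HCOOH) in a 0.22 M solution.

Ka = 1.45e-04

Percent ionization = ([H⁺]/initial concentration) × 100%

Using Ka equilibrium: x² + Ka×x - Ka×C = 0. Solving: [H⁺] = 5.5760e-03. Percent = (5.5760e-03/0.22) × 100

Percent ionization = 2.53%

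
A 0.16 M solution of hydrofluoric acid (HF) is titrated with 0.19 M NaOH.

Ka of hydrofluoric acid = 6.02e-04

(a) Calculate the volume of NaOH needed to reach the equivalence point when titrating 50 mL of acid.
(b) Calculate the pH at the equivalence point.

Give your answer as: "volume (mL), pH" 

moles acid = 0.16 × 50/1000 = 0.008 mol; V_base = moles/0.19 × 1000 = 42.1 mL. At equivalence only the conjugate base is present: [A⁻] = 0.008/0.092 = 8.6857e-02 M. Kb = Kw/Ka = 1.66e-11; [OH⁻] = √(Kb × [A⁻]) = 1.2012e-06; pOH = 5.92; pH = 14 - pOH = 8.08.

V = 42.1 mL, pH = 8.08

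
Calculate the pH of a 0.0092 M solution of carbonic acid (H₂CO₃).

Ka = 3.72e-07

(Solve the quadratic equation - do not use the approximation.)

x² + Ka×x - Ka×C = 0. Using quadratic formula: [H⁺] = 5.8316e-05

pH = 4.23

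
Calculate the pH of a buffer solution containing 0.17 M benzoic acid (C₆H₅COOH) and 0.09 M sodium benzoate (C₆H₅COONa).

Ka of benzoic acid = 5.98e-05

pKa = -log(5.98e-05) = 4.22. pH = pKa + log([A⁻]/[HA]) = 4.22 + log(0.09/0.17)

pH = 3.95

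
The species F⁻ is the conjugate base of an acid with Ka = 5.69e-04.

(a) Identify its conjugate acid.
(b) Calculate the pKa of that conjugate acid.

(a) The conjugate acid is formed by adding one H⁺ to F⁻, giving HF. (b) pKa = -log(Ka) = -log(5.69e-04) = 3.24.

Conjugate acid: HF; pK_a = 3.24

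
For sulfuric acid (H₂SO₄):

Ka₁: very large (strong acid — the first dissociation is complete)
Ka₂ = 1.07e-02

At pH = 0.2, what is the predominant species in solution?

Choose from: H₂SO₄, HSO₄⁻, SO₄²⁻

The first dissociation is complete, so H₂SO₄ itself is never the predominant species in water; pKa₂ = -log(1.07e-02) = 1.97. For a polyprotic acid the predominant species crosses at each pKa: below pKa_n the protonated form dominates, above it the deprotonated form does. At pH = 0.2, the predominant species is HSO₄⁻.

HSO₄⁻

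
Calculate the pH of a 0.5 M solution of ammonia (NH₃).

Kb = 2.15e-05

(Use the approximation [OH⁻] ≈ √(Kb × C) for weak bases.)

[OH⁻] = √(Kb × C) = √(2.15e-05 × 0.5) = 3.2787e-03. pOH = 2.48, pH = 14 - pOH

pH = 11.52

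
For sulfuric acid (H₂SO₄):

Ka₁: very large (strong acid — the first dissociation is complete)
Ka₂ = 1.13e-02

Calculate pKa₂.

pKa₂ = -log(Ka₂) = -log(1.13e-02) = 1.95.

pK_{a2} = 1.95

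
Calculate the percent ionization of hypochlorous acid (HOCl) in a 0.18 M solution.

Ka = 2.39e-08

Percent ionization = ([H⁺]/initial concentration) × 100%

Using Ka equilibrium: x² + Ka×x - Ka×C = 0. Solving: [H⁺] = 6.5578e-05. Percent = (6.5578e-05/0.18) × 100

Percent ionization = 0.0364%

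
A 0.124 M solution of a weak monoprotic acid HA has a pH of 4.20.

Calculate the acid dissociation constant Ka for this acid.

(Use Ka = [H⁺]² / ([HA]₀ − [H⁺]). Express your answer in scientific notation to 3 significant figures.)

[H⁺] = 10^(−pH) = 10^(−4.20) = 6.310e-05 M. For HA ⇌ H⁺ + A⁻, Ka = [H⁺][A⁻]/[HA] = [H⁺]² / ([HA]₀ − [H⁺]) = (6.310e-05)² / (0.124 − 6.310e-05) = 3.21e-08.

K_a = 3.21e-08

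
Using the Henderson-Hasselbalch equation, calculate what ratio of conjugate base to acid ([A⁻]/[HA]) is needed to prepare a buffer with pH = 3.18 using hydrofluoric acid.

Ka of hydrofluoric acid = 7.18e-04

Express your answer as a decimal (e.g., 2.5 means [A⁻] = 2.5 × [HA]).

pKa = -log(7.18e-04) = 3.1439. pH = pKa + log([A⁻]/[HA]), so log([A⁻]/[HA]) = pH − pKa = 3.18 − 3.1439 = 0.0361. [A⁻]/[HA] = 10^(0.0361) = 1.09

[A⁻]/[HA] = 1.09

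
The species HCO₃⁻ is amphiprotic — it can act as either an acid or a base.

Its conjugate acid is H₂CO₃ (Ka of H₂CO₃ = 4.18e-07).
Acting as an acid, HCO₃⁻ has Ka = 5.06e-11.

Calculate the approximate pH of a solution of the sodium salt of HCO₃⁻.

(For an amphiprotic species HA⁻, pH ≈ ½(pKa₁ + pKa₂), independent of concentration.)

pKa₁ = -log(4.18e-07) = 6.38; pKa₂ = -log(5.06e-11) = 10.30. For an amphiprotic species, pH ≈ ½(pKa₁ + pKa₂) = ½(6.38 + 10.30) = 8.34.

pH = 8.34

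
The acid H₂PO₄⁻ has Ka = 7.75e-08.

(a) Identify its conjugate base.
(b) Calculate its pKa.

(a) The conjugate base is formed by removing one H⁺ from H₂PO₄⁻, giving HPO₄²⁻. (b) pKa = -log(Ka) = -log(7.75e-08) = 7.11.

Conjugate base: HPO₄²⁻; pK_a = 7.11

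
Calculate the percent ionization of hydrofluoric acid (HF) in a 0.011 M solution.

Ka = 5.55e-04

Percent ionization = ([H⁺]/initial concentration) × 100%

Using Ka equilibrium: x² + Ka×x - Ka×C = 0. Solving: [H⁺] = 2.2089e-03. Percent = (2.2089e-03/0.011) × 100

Percent ionization = 20.1%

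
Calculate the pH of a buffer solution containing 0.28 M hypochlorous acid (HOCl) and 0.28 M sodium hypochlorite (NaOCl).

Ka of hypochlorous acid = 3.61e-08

pKa = -log(3.61e-08) = 7.44. pH = pKa + log([A⁻]/[HA]) = 7.44 + log(0.28/0.28)

pH = 7.44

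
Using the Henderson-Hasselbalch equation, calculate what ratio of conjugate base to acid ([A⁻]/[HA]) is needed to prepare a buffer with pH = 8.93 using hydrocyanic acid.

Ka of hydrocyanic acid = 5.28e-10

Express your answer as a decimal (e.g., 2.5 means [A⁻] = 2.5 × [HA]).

pKa = -log(5.28e-10) = 9.2774. pH = pKa + log([A⁻]/[HA]), so log([A⁻]/[HA]) = pH − pKa = 8.93 − 9.2774 = -0.3474. [A⁻]/[HA] = 10^(-0.3474) = 0.449

[A⁻]/[HA] = 0.449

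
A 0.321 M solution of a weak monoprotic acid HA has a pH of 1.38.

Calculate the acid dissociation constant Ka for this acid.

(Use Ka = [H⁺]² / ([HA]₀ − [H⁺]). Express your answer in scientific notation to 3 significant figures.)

[H⁺] = 10^(−pH) = 10^(−1.38) = 4.169e-02 M. For HA ⇌ H⁺ + A⁻, Ka = [H⁺][A⁻]/[HA] = [H⁺]² / ([HA]₀ − [H⁺]) = (4.169e-02)² / (0.321 − 4.169e-02) = 6.22e-03.

K_a = 6.22e-03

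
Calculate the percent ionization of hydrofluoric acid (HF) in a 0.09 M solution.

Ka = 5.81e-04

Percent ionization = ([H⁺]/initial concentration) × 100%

Using Ka equilibrium: x² + Ka×x - Ka×C = 0. Solving: [H⁺] = 6.9465e-03. Percent = (6.9465e-03/0.09) × 100

Percent ionization = 7.72%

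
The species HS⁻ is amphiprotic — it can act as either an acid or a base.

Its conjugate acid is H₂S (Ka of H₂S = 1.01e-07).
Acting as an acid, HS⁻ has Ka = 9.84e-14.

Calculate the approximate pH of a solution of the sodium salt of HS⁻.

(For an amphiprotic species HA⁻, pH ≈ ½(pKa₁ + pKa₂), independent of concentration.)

pKa₁ = -log(1.01e-07) = 7.00; pKa₂ = -log(9.84e-14) = 13.01. For an amphiprotic species, pH ≈ ½(pKa₁ + pKa₂) = ½(7.00 + 13.01) = 10.00.

pH = 10.00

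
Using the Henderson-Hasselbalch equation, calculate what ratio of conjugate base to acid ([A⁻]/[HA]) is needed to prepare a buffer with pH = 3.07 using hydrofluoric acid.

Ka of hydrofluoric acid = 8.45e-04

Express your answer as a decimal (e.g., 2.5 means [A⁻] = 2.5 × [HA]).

pKa = -log(8.45e-04) = 3.0731. pH = pKa + log([A⁻]/[HA]), so log([A⁻]/[HA]) = pH − pKa = 3.07 − 3.0731 = -0.0031. [A⁻]/[HA] = 10^(-0.0031) = 0.993

[A⁻]/[HA] = 0.993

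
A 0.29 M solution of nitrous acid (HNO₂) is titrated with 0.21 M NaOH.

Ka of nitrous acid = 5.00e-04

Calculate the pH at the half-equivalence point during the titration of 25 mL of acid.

At half-equivalence [HA] = [A⁻], so Henderson-Hasselbalch gives pH = pKa = -log(5.00e-04) = 3.30.

pH = pKa = 3.30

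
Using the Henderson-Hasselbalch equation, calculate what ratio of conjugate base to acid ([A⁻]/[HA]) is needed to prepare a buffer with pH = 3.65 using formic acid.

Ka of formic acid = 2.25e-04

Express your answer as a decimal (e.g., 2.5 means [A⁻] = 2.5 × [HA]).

pKa = -log(2.25e-04) = 3.6478. pH = pKa + log([A⁻]/[HA]), so log([A⁻]/[HA]) = pH − pKa = 3.65 − 3.6478 = 0.0022. [A⁻]/[HA] = 10^(0.0022) = 1.01

[A⁻]/[HA] = 1.01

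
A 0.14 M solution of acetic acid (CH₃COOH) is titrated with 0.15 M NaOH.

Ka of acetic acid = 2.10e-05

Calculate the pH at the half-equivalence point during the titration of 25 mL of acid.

At half-equivalence [HA] = [A⁻], so Henderson-Hasselbalch gives pH = pKa = -log(2.10e-05) = 4.68.

pH = pKa = 4.68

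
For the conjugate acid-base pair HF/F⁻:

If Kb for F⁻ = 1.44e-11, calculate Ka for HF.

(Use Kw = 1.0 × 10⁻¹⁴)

For a conjugate pair Ka × Kb = Kw, so Ka = Kw/Kb = 1.0 × 10⁻¹⁴ / 1.44e-11 = 6.94e-04.

K_a = 6.94e-04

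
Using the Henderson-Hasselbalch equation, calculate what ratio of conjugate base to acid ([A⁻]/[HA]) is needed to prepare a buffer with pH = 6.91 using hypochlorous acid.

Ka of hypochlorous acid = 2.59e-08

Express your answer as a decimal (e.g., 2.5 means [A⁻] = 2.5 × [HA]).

pKa = -log(2.59e-08) = 7.5867. pH = pKa + log([A⁻]/[HA]), so log([A⁻]/[HA]) = pH − pKa = 6.91 − 7.5867 = -0.6767. [A⁻]/[HA] = 10^(-0.6767) = 0.211

[A⁻]/[HA] = 0.211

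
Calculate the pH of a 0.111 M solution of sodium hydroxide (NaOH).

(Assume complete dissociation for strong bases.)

[OH⁻] = 0.111 M for strong base. pOH = -log[OH⁻] = 0.95, pH = 14 - pOH

pH = 13.05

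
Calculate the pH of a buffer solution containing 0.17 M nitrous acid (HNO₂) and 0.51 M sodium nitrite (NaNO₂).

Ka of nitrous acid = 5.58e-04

pKa = -log(5.58e-04) = 3.25. pH = pKa + log([A⁻]/[HA]) = 3.25 + log(0.51/0.17)

pH = 3.73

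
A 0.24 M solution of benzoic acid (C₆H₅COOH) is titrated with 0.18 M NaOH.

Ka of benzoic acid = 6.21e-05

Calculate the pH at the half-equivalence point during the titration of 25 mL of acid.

At half-equivalence [HA] = [A⁻], so Henderson-Hasselbalch gives pH = pKa = -log(6.21e-05) = 4.21.

pH = pKa = 4.21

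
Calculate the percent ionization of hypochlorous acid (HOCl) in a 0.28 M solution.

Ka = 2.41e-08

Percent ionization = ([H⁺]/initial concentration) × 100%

Using Ka equilibrium: x² + Ka×x - Ka×C = 0. Solving: [H⁺] = 8.2134e-05. Percent = (8.2134e-05/0.28) × 100

Percent ionization = 0.0293%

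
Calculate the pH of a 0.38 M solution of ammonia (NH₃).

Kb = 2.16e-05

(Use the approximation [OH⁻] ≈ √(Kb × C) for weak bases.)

[OH⁻] = √(Kb × C) = √(2.16e-05 × 0.38) = 2.8650e-03. pOH = 2.54, pH = 14 - pOH

pH = 11.46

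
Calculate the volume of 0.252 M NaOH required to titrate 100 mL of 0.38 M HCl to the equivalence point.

At equivalence: moles acid = moles base. moles HCl = 0.38 × 100/1000 = 0.038 mol. V_base = moles / 0.252 × 1000 = 150.8 mL.

V_{base} = 150.8 mL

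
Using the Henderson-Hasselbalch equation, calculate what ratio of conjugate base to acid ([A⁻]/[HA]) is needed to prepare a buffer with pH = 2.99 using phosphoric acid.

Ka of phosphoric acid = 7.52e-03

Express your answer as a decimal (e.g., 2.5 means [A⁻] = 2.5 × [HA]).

pKa = -log(7.52e-03) = 2.1238. pH = pKa + log([A⁻]/[HA]), so log([A⁻]/[HA]) = pH − pKa = 2.99 − 2.1238 = 0.8662. [A⁻]/[HA] = 10^(0.8662) = 7.35

[A⁻]/[HA] = 7.35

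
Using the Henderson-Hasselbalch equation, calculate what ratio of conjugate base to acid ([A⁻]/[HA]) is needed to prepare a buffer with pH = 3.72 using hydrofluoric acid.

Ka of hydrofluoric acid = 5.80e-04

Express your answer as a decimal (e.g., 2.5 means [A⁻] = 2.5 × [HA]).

pKa = -log(5.80e-04) = 3.2366. pH = pKa + log([A⁻]/[HA]), so log([A⁻]/[HA]) = pH − pKa = 3.72 − 3.2366 = 0.4834. [A⁻]/[HA] = 10^(0.4834) = 3.04

[A⁻]/[HA] = 3.04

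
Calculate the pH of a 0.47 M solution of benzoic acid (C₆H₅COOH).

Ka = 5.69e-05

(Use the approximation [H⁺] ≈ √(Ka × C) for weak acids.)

[H⁺] = √(Ka × C) = √(5.69e-05 × 0.47) = 5.1714e-03. pH = -log(5.1714e-03)

pH = 2.29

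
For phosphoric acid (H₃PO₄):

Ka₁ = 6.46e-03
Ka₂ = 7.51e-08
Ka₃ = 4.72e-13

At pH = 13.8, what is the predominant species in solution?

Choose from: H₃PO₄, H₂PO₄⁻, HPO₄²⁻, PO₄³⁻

pKa₁ = 2.19, pKa₂ = 7.12, pKa₃ = 12.33. For a polyprotic acid the predominant species crosses at each pKa: below pKa_n the protonated form dominates, above it the deprotonated form does. At pH = 13.8, the predominant species is PO₄³⁻.

PO₄³⁻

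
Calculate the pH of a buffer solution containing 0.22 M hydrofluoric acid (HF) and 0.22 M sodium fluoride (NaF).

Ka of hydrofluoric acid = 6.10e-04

pKa = -log(6.10e-04) = 3.21. pH = pKa + log([A⁻]/[HA]) = 3.21 + log(0.22/0.22)

pH = 3.21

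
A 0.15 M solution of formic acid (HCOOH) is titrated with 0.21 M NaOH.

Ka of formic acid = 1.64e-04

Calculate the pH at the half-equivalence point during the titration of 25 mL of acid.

At half-equivalence [HA] = [A⁻], so Henderson-Hasselbalch gives pH = pKa = -log(1.64e-04) = 3.79.

pH = pKa = 3.79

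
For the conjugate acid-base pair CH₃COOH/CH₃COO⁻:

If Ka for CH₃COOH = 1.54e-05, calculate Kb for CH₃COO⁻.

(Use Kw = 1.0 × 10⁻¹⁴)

For a conjugate pair Ka × Kb = Kw, so Kb = Kw/Ka = 1.0 × 10⁻¹⁴ / 1.54e-05 = 6.49e-10.

K_b = 6.49e-10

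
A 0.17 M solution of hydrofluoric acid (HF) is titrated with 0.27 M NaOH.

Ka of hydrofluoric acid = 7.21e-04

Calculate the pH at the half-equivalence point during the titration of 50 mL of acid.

At half-equivalence [HA] = [A⁻], so Henderson-Hasselbalch gives pH = pKa = -log(7.21e-04) = 3.14.

pH = pKa = 3.14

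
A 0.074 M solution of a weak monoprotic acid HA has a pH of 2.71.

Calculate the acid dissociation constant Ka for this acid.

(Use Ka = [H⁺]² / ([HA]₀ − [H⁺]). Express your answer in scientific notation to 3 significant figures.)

[H⁺] = 10^(−pH) = 10^(−2.71) = 1.950e-03 M. For HA ⇌ H⁺ + A⁻, Ka = [H⁺][A⁻]/[HA] = [H⁺]² / ([HA]₀ − [H⁺]) = (1.950e-03)² / (0.074 − 1.950e-03) = 5.28e-05.

K_a = 5.28e-05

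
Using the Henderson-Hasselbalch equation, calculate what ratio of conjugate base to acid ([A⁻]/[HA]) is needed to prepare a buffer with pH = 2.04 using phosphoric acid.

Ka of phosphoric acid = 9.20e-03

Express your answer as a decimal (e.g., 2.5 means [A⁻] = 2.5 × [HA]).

pKa = -log(9.20e-03) = 2.0362. pH = pKa + log([A⁻]/[HA]), so log([A⁻]/[HA]) = pH − pKa = 2.04 − 2.0362 = 0.0038. [A⁻]/[HA] = 10^(0.0038) = 1.01

[A⁻]/[HA] = 1.01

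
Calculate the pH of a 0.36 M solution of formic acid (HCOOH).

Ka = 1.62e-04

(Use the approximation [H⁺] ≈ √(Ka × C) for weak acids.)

[H⁺] = √(Ka × C) = √(1.62e-04 × 0.36) = 7.6368e-03. pH = -log(7.6368e-03)

pH = 2.12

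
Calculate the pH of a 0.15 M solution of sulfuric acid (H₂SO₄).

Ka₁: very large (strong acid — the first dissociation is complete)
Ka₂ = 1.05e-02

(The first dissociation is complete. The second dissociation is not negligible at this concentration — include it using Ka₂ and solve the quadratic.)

First dissociation is complete: [H⁺]₀ = [HSO₄⁻]₀ = C = 0.15 M. Second dissociation HSO₄⁻ ⇌ H⁺ + SO₄²⁻: let x = [SO₄²⁻]. Ka₂ = (C + x)·x / (C − x) = 1.05e-02 → x² + (C + Ka₂)·x − Ka₂·C = 0 → x² + 0.16050·x − 1.575e-03 = 0. x = (−0.16050 + √(0.16050² + 4 × 1.575e-03)) / 2 = 9.2769e-03 M. [H⁺] = C + x = 0.15 + 9.2769e-03 = 1.5928e-01 M. pH = -log(1.5928e-01) = 0.80.

pH = 0.80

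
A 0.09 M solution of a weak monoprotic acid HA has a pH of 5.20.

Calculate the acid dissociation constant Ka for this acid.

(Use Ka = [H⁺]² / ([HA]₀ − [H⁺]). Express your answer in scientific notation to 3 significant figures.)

[H⁺] = 10^(−pH) = 10^(−5.20) = 6.310e-06 M. For HA ⇌ H⁺ + A⁻, Ka = [H⁺][A⁻]/[HA] = [H⁺]² / ([HA]₀ − [H⁺]) = (6.310e-06)² / (0.09 − 6.310e-06) = 4.42e-10.

K_a = 4.42e-10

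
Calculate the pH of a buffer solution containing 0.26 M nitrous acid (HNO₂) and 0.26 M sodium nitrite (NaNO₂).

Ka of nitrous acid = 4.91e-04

pKa = -log(4.91e-04) = 3.31. pH = pKa + log([A⁻]/[HA]) = 3.31 + log(0.26/0.26)

pH = 3.31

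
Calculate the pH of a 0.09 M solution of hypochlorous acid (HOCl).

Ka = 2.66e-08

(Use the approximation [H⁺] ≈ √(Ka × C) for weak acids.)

[H⁺] = √(Ka × C) = √(2.66e-08 × 0.09) = 4.8929e-05. pH = -log(4.8929e-05)

pH = 4.31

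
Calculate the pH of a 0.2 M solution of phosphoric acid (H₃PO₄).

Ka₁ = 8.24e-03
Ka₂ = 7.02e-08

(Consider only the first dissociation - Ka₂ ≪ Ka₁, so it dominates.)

First dissociation dominates. From Ka₁ = [H⁺][HA⁻]/[H₂A], x² + Ka₁·x − Ka₁·C = 0 with C = 0.2 M and Ka₁ = 8.24e-03. Solving: [H⁺] = (−Ka₁ + √(Ka₁² + 4·Ka₁·C)) / 2 = 3.6684e-02 M. pH = -log(3.6684e-02) = 1.44.

pH = 1.44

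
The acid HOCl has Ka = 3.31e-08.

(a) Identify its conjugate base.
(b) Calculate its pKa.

(a) The conjugate base is formed by removing one H⁺ from HOCl, giving OCl⁻. (b) pKa = -log(Ka) = -log(3.31e-08) = 7.48.

Conjugate base: OCl⁻; pK_a = 7.48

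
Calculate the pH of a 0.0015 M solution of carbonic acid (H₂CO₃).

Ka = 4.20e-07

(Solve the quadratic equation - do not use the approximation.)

x² + Ka×x - Ka×C = 0. Using quadratic formula: [H⁺] = 2.4891e-05

pH = 4.60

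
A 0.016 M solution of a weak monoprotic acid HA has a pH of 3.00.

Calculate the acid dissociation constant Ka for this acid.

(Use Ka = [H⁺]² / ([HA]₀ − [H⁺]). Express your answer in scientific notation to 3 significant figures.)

[H⁺] = 10^(−pH) = 10^(−3.00) = 1.000e-03 M. For HA ⇌ H⁺ + A⁻, Ka = [H⁺][A⁻]/[HA] = [H⁺]² / ([HA]₀ − [H⁺]) = (1.000e-03)² / (0.016 − 1.000e-03) = 6.67e-05.

K_a = 6.67e-05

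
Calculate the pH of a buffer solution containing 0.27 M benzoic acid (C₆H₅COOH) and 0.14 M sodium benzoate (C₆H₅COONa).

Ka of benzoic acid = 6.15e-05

pKa = -log(6.15e-05) = 4.21. pH = pKa + log([A⁻]/[HA]) = 4.21 + log(0.14/0.27)

pH = 3.93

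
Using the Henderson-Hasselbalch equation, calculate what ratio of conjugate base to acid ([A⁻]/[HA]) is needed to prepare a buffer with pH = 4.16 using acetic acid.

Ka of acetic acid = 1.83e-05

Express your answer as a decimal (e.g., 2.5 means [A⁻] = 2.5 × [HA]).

pKa = -log(1.83e-05) = 4.7375. pH = pKa + log([A⁻]/[HA]), so log([A⁻]/[HA]) = pH − pKa = 4.16 − 4.7375 = -0.5775. [A⁻]/[HA] = 10^(-0.5775) = 0.265

[A⁻]/[HA] = 0.265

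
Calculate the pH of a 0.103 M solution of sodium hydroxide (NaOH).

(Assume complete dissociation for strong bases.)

[OH⁻] = 0.103 M for strong base. pOH = -log[OH⁻] = 0.99, pH = 14 - pOH

pH = 13.01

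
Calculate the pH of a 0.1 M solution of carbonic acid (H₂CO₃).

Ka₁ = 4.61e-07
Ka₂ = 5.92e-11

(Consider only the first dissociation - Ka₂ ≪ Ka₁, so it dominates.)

First dissociation dominates. From Ka₁ = [H⁺][HA⁻]/[H₂A], x² + Ka₁·x − Ka₁·C = 0 with C = 0.1 M and Ka₁ = 4.61e-07. Solving: [H⁺] = (−Ka₁ + √(Ka₁² + 4·Ka₁·C)) / 2 = 2.1448e-04 M. pH = -log(2.1448e-04) = 3.67.

pH = 3.67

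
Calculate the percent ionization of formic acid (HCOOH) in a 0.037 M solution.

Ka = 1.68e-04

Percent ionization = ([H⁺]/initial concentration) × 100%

Using Ka equilibrium: x² + Ka×x - Ka×C = 0. Solving: [H⁺] = 2.4106e-03. Percent = (2.4106e-03/0.037) × 100

Percent ionization = 6.52%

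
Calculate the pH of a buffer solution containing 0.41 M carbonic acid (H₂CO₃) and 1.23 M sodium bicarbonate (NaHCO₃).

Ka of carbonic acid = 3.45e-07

pKa = -log(3.45e-07) = 6.46. pH = pKa + log([A⁻]/[HA]) = 6.46 + log(1.23/0.41)

pH = 6.94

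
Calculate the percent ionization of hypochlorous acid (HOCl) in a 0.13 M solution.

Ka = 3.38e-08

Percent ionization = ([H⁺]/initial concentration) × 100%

Using Ka equilibrium: x² + Ka×x - Ka×C = 0. Solving: [H⁺] = 6.6270e-05. Percent = (6.6270e-05/0.13) × 100

Percent ionization = 0.051%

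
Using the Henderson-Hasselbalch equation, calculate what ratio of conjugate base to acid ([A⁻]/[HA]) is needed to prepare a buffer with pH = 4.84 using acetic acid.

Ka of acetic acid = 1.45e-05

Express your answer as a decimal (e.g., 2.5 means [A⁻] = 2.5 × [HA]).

pKa = -log(1.45e-05) = 4.8386. pH = pKa + log([A⁻]/[HA]), so log([A⁻]/[HA]) = pH − pKa = 4.84 − 4.8386 = 0.0014. [A⁻]/[HA] = 10^(0.0014) = 1.00

[A⁻]/[HA] = 1.00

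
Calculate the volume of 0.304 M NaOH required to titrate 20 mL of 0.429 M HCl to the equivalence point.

At equivalence: moles acid = moles base. moles HCl = 0.429 × 20/1000 = 0.00858 mol. V_base = moles / 0.304 × 1000 = 28.2 mL.

V_{base} = 28.2 mL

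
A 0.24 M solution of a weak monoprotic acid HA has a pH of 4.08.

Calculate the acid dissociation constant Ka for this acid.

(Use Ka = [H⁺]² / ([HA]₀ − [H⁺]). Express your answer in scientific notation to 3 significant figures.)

[H⁺] = 10^(−pH) = 10^(−4.08) = 8.318e-05 M. For HA ⇌ H⁺ + A⁻, Ka = [H⁺][A⁻]/[HA] = [H⁺]² / ([HA]₀ − [H⁺]) = (8.318e-05)² / (0.24 − 8.318e-05) = 2.88e-08.

K_a = 2.88e-08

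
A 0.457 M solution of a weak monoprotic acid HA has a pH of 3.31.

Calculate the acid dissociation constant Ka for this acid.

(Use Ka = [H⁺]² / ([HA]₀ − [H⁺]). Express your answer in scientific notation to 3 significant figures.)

[H⁺] = 10^(−pH) = 10^(−3.31) = 4.898e-04 M. For HA ⇌ H⁺ + A⁻, Ka = [H⁺][A⁻]/[HA] = [H⁺]² / ([HA]₀ − [H⁺]) = (4.898e-04)² / (0.457 − 4.898e-04) = 5.25e-07.

K_a = 5.25e-07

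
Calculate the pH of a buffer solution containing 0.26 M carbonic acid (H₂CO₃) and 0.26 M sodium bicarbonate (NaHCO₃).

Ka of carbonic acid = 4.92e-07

pKa = -log(4.92e-07) = 6.31. pH = pKa + log([A⁻]/[HA]) = 6.31 + log(0.26/0.26)

pH = 6.31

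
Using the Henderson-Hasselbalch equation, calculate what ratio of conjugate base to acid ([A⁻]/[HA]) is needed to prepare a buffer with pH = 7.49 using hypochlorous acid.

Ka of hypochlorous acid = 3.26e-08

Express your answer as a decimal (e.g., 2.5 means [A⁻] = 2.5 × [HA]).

pKa = -log(3.26e-08) = 7.4868. pH = pKa + log([A⁻]/[HA]), so log([A⁻]/[HA]) = pH − pKa = 7.49 − 7.4868 = 0.0032. [A⁻]/[HA] = 10^(0.0032) = 1.01

[A⁻]/[HA] = 1.01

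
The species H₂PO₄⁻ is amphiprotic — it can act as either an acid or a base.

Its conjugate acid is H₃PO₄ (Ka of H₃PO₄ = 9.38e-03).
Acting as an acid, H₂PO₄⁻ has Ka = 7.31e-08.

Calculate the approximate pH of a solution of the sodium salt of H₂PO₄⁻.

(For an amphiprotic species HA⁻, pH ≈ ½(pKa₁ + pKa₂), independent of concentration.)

pKa₁ = -log(9.38e-03) = 2.03; pKa₂ = -log(7.31e-08) = 7.14. For an amphiprotic species, pH ≈ ½(pKa₁ + pKa₂) = ½(2.03 + 7.14) = 4.58.

pH = 4.58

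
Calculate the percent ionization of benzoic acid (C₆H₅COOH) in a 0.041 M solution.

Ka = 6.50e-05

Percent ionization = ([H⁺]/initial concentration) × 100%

Using Ka equilibrium: x² + Ka×x - Ka×C = 0. Solving: [H⁺] = 1.6003e-03. Percent = (1.6003e-03/0.041) × 100

Percent ionization = 3.9%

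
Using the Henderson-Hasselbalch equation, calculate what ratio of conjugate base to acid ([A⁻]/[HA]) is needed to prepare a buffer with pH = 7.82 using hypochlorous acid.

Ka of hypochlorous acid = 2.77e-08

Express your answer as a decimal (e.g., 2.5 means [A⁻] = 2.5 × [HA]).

pKa = -log(2.77e-08) = 7.5575. pH = pKa + log([A⁻]/[HA]), so log([A⁻]/[HA]) = pH − pKa = 7.82 − 7.5575 = 0.2625. [A⁻]/[HA] = 10^(0.2625) = 1.83

[A⁻]/[HA] = 1.83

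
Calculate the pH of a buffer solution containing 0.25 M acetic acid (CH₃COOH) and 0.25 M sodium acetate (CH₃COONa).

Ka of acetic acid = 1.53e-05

pKa = -log(1.53e-05) = 4.82. pH = pKa + log([A⁻]/[HA]) = 4.82 + log(0.25/0.25)

pH = 4.82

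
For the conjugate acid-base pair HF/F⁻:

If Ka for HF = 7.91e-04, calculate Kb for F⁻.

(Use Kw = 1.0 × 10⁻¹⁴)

For a conjugate pair Ka × Kb = Kw, so Kb = Kw/Ka = 1.0 × 10⁻¹⁴ / 7.91e-04 = 1.26e-11.

K_b = 1.26e-11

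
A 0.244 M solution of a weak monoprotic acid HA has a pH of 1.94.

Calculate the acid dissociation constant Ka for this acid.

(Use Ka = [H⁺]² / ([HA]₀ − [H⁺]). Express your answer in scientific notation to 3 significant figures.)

[H⁺] = 10^(−pH) = 10^(−1.94) = 1.148e-02 M. For HA ⇌ H⁺ + A⁻, Ka = [H⁺][A⁻]/[HA] = [H⁺]² / ([HA]₀ − [H⁺]) = (1.148e-02)² / (0.244 − 1.148e-02) = 5.67e-04.

K_a = 5.67e-04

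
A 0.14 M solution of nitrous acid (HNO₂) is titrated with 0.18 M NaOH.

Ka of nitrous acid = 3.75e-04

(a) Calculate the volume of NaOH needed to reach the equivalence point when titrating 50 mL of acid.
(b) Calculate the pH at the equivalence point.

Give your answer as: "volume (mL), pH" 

moles acid = 0.14 × 50/1000 = 0.007 mol; V_base = moles/0.18 × 1000 = 38.9 mL. At equivalence only the conjugate base is present: [A⁻] = 0.007/0.089 = 7.8750e-02 M. Kb = Kw/Ka = 2.67e-11; [OH⁻] = √(Kb × [A⁻]) = 1.4491e-06; pOH = 5.84; pH = 14 - pOH = 8.16.

V = 38.9 mL, pH = 8.16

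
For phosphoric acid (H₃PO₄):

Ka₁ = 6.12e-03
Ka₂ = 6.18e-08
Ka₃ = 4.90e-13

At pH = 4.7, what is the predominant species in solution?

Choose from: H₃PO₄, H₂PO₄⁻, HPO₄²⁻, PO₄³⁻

pKa₁ = 2.21, pKa₂ = 7.21, pKa₃ = 12.31. For a polyprotic acid the predominant species crosses at each pKa: below pKa_n the protonated form dominates, above it the deprotonated form does. At pH = 4.7, the predominant species is H₂PO₄⁻.

H₂PO₄⁻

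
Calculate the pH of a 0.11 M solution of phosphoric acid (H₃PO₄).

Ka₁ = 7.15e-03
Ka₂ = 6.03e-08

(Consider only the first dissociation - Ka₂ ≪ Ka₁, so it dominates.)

First dissociation dominates. From Ka₁ = [H⁺][HA⁻]/[H₂A], x² + Ka₁·x − Ka₁·C = 0 with C = 0.11 M and Ka₁ = 7.15e-03. Solving: [H⁺] = (−Ka₁ + √(Ka₁² + 4·Ka₁·C)) / 2 = 2.4697e-02 M. pH = -log(2.4697e-02) = 1.61.

pH = 1.61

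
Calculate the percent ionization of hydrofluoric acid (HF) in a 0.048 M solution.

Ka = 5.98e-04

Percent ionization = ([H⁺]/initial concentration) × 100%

Using Ka equilibrium: x² + Ka×x - Ka×C = 0. Solving: [H⁺] = 5.0669e-03. Percent = (5.0669e-03/0.048) × 100

Percent ionization = 10.6%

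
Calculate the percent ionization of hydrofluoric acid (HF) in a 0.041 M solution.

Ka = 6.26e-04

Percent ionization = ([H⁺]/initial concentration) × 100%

Using Ka equilibrium: x² + Ka×x - Ka×C = 0. Solving: [H⁺] = 4.7628e-03. Percent = (4.7628e-03/0.041) × 100

Percent ionization = 11.6%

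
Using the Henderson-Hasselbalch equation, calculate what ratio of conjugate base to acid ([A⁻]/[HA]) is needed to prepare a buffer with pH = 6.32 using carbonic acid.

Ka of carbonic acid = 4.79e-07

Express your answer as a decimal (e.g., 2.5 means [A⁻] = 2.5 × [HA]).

pKa = -log(4.79e-07) = 6.3197. pH = pKa + log([A⁻]/[HA]), so log([A⁻]/[HA]) = pH − pKa = 6.32 − 6.3197 = 0.0003. [A⁻]/[HA] = 10^(0.0003) = 1.00

[A⁻]/[HA] = 1.00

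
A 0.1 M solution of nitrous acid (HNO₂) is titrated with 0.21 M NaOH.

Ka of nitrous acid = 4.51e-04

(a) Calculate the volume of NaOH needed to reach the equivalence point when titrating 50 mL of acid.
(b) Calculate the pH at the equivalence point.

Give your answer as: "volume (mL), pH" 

moles acid = 0.1 × 50/1000 = 0.005 mol; V_base = moles/0.21 × 1000 = 23.8 mL. At equivalence only the conjugate base is present: [A⁻] = 0.005/0.074 = 6.7742e-02 M. Kb = Kw/Ka = 2.22e-11; [OH⁻] = √(Kb × [A⁻]) = 1.2256e-06; pOH = 5.91; pH = 14 - pOH = 8.09.

V = 23.8 mL, pH = 8.09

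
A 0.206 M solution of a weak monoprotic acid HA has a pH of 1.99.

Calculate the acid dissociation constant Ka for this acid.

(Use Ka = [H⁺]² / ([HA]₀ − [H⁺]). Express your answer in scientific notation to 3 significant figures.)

[H⁺] = 10^(−pH) = 10^(−1.99) = 1.023e-02 M. For HA ⇌ H⁺ + A⁻, Ka = [H⁺][A⁻]/[HA] = [H⁺]² / ([HA]₀ − [H⁺]) = (1.023e-02)² / (0.206 − 1.023e-02) = 5.35e-04.

K_a = 5.35e-04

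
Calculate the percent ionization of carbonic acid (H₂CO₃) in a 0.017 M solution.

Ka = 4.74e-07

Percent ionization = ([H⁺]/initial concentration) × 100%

Using Ka equilibrium: x² + Ka×x - Ka×C = 0. Solving: [H⁺] = 8.9530e-05. Percent = (8.9530e-05/0.017) × 100

Percent ionization = 0.527%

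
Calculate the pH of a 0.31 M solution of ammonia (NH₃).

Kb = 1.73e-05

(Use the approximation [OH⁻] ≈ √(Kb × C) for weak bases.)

[OH⁻] = √(Kb × C) = √(1.73e-05 × 0.31) = 2.3158e-03. pOH = 2.64, pH = 14 - pOH

pH = 11.36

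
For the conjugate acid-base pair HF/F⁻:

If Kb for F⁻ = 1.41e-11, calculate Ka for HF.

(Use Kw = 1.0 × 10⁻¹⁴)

For a conjugate pair Ka × Kb = Kw, so Ka = Kw/Kb = 1.0 × 10⁻¹⁴ / 1.41e-11 = 7.09e-04.

K_a = 7.09e-04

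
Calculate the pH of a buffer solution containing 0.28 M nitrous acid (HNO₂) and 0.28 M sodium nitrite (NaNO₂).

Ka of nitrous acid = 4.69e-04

pKa = -log(4.69e-04) = 3.33. pH = pKa + log([A⁻]/[HA]) = 3.33 + log(0.28/0.28)

pH = 3.33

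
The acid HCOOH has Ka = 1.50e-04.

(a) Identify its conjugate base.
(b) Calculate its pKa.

(a) The conjugate base is formed by removing one H⁺ from HCOOH, giving HCOO⁻. (b) pKa = -log(Ka) = -log(1.50e-04) = 3.82.

Conjugate base: HCOO⁻; pK_a = 3.82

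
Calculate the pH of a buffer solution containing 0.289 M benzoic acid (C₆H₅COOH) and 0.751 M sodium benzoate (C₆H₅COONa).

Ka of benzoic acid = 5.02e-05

pKa = -log(5.02e-05) = 4.30. pH = pKa + log([A⁻]/[HA]) = 4.30 + log(0.751/0.289)

pH = 4.71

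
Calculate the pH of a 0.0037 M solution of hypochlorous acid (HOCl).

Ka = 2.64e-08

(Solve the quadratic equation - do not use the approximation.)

x² + Ka×x - Ka×C = 0. Using quadratic formula: [H⁺] = 9.8701e-06

pH = 5.01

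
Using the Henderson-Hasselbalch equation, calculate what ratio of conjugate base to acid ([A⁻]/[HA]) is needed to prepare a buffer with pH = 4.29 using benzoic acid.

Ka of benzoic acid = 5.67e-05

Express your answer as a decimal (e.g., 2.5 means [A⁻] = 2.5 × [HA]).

pKa = -log(5.67e-05) = 4.2464. pH = pKa + log([A⁻]/[HA]), so log([A⁻]/[HA]) = pH − pKa = 4.29 − 4.2464 = 0.0436. [A⁻]/[HA] = 10^(0.0436) = 1.11

[A⁻]/[HA] = 1.11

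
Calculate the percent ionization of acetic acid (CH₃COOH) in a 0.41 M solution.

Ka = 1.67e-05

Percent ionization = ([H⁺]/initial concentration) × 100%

Using Ka equilibrium: x² + Ka×x - Ka×C = 0. Solving: [H⁺] = 2.6083e-03. Percent = (2.6083e-03/0.41) × 100

Percent ionization = 0.636%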